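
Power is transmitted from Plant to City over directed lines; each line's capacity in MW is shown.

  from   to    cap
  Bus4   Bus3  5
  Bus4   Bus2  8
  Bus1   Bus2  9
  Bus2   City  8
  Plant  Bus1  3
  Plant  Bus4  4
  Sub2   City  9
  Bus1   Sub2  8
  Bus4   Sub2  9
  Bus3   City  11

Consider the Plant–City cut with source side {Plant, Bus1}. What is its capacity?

Edges leaving {Plant, Bus1}: Plant→Bus4 (4), Bus1→Bus2 (9), Bus1→Sub2 (8).
Cut capacity = 4 + 9 + 8 = 21.

21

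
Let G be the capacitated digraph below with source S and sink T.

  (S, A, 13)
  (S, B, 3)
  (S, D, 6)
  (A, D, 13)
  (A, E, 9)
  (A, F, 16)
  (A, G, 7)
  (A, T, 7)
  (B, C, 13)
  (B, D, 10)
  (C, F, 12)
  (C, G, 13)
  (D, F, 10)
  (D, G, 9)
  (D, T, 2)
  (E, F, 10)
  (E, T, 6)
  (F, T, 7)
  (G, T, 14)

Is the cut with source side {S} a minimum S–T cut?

Given cut capacity: 13 + 3 + 6 = 22.
Augment S→A→T: bottleneck 7, flow now 7.
Augment S→D→T: bottleneck 2, flow now 9.
Augment S→A→E→T: bottleneck 6, flow now 15.
Augment S→D→F→T: bottleneck 4, flow now 19.
Augment S→B→C→F→T: bottleneck 3, flow now 22.
No augmenting path remains; maximum flow = 22.
Cut capacity 22 equals the max flow, so it is a minimum cut.

Yes — it is a minimum cut (capacity 22).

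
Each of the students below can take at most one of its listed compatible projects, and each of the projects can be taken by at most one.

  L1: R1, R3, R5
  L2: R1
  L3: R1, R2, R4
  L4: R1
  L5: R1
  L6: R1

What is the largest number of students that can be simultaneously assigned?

3

Unit-capacity flow: source→left, listed edges, right→sink; max matching = max flow.
Augmenting path L1→R1 (+1); matched 1.
Augmenting path L3→R2 (+1); matched 2.
Augmenting path L2→R1→L1→R3 (+1); matched 3.
No augmenting path remains; maximum matching = 3.
König certificate: {L1, L3, R1} is a vertex cover of size 3 (every listed pair touches it), so no matching can be larger.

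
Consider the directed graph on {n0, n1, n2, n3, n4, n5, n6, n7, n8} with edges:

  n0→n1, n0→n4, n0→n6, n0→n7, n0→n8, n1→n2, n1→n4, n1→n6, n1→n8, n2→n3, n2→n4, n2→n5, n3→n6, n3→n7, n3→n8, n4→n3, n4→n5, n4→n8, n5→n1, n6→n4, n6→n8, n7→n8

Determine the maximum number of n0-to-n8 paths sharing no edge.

5

Assign every edge capacity 1; by Menger, the answer equals the max flow.
Path n0→n8 (+1); total 1.
Path n0→n1→n8 (+1); total 2.
Path n0→n4→n8 (+1); total 3.
Path n0→n6→n8 (+1); total 4.
Path n0→n7→n8 (+1); total 5.
No residual n0→n8 path; max flow = 5.
Certifying cut of size 5: {n0→n1, n0→n4, n0→n6, n0→n7, n0→n8}.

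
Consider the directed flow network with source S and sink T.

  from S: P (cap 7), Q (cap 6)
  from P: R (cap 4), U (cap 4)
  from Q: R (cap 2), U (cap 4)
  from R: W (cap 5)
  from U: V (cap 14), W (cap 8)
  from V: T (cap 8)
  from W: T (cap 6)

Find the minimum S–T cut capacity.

13

Augment S→P→R→W→T: bottleneck 4, flow now 4.
Augment S→P→U→V→T: bottleneck 3, flow now 7.
Augment S→Q→R→W→T: bottleneck 1, flow now 8.
Augment S→Q→U→V→T: bottleneck 4, flow now 12.
Augment S→Q→R→P→U→V→T: bottleneck 1, flow now 13. (uses reverse residual edge)
No augmenting path remains; maximum flow = 13.
By max-flow min-cut, the minimum cut capacity equals the max flow.
In the residual graph, reachable from S: {S}.
Min-cut edges: S→P (7), S→Q (6); capacity 7 + 6 = 13.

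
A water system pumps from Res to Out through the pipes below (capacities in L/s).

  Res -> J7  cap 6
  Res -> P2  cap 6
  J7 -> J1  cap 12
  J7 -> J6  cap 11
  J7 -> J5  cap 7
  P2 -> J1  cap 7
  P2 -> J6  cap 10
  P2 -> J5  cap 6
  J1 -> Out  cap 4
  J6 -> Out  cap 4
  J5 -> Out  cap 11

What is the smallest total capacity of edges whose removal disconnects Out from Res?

Augment Res→J7→J1→Out: bottleneck 4, flow now 4.
Augment Res→J7→J6→Out: bottleneck 2, flow now 6.
Augment Res→P2→J6→Out: bottleneck 2, flow now 8.
Augment Res→P2→J5→Out: bottleneck 4, flow now 12.
No augmenting path remains; maximum flow = 12.
By max-flow min-cut, the minimum cut capacity equals the max flow.
In the residual graph, reachable from Res: {Res}.
Min-cut edges: Res→J7 (6), Res→P2 (6); capacity 6 + 6 = 12.

12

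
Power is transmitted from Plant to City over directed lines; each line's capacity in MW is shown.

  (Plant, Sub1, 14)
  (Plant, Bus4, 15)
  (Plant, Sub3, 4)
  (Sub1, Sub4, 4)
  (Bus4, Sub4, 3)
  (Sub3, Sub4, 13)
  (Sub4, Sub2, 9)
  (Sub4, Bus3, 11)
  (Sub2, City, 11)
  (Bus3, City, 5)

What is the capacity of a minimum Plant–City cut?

Augment Plant→Sub1→Sub4→Sub2→City: bottleneck 4, flow now 4.
Augment Plant→Bus4→Sub4→Sub2→City: bottleneck 3, flow now 7.
Augment Plant→Sub3→Sub4→Sub2→City: bottleneck 2, flow now 9.
Augment Plant→Sub3→Sub4→Bus3→City: bottleneck 2, flow now 11.
No augmenting path remains; maximum flow = 11.
By max-flow min-cut, the minimum cut capacity equals the max flow.
In the residual graph, reachable from Plant: {Plant, Sub1, Bus4}.
Min-cut edges: Plant→Sub3 (4), Sub1→Sub4 (4), Bus4→Sub4 (3); capacity 4 + 4 + 3 = 11.

11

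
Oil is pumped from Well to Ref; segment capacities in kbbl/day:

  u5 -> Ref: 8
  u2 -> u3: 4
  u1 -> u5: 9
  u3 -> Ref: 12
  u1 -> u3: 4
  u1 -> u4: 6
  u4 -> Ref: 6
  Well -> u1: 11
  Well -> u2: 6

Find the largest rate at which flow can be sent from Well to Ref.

15

Augment Well→u1→u3→Ref: bottleneck 4, flow now 4.
Augment Well→u1→u4→Ref: bottleneck 6, flow now 10.
Augment Well→u1→u5→Ref: bottleneck 1, flow now 11.
Augment Well→u2→u3→Ref: bottleneck 4, flow now 15.
No augmenting path remains; maximum flow = 15.
In the residual graph, reachable from Well: {Well, u2}.
Min-cut edges: Well→u1 (11), u2→u3 (4); capacity 11 + 4 = 15.
This cut is saturated, so no flow can exceed 15.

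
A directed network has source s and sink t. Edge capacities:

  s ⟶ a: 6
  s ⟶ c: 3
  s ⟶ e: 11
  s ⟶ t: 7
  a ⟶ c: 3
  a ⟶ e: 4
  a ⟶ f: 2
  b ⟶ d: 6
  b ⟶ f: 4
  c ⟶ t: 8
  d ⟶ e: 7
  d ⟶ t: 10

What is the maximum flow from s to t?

13

Augment s→t: bottleneck 7, flow now 7.
Augment s→c→t: bottleneck 3, flow now 10.
Augment s→a→c→t: bottleneck 3, flow now 13.
No augmenting path remains; maximum flow = 13.
In the residual graph, reachable from s: {s, a, e, f}.
Min-cut edges: s→c (3), s→t (7), a→c (3); capacity 3 + 7 + 3 = 13.
This cut is saturated, so no flow can exceed 13.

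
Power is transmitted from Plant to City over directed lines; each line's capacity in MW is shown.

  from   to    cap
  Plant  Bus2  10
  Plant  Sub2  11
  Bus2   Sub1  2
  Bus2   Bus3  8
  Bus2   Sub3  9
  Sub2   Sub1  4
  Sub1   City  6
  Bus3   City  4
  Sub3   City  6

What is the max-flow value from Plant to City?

Augment Plant→Bus2→Sub1→City: bottleneck 2, flow now 2.
Augment Plant→Bus2→Bus3→City: bottleneck 4, flow now 6.
Augment Plant→Bus2→Sub3→City: bottleneck 4, flow now 10.
Augment Plant→Sub2→Sub1→City: bottleneck 4, flow now 14.
No augmenting path remains; maximum flow = 14.
In the residual graph, reachable from Plant: {Plant, Sub2}.
Min-cut edges: Plant→Bus2 (10), Sub2→Sub1 (4); capacity 10 + 4 = 14.
This cut is saturated, so no flow can exceed 14.

14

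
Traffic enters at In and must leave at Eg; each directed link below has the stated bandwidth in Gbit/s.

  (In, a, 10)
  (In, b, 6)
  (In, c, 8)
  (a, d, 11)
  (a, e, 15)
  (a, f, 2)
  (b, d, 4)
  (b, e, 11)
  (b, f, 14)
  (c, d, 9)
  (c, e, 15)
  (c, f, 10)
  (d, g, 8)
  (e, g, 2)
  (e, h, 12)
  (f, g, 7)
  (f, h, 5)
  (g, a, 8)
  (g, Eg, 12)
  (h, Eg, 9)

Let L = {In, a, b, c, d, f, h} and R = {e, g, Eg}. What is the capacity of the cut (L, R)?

65

Edges leaving {In, a, b, c, d, f, h}: a→e (15), b→e (11), c→e (15), d→g (8), f→g (7), h→Eg (9).
Cut capacity = 15 + 11 + 15 + 8 + 7 + 9 = 65.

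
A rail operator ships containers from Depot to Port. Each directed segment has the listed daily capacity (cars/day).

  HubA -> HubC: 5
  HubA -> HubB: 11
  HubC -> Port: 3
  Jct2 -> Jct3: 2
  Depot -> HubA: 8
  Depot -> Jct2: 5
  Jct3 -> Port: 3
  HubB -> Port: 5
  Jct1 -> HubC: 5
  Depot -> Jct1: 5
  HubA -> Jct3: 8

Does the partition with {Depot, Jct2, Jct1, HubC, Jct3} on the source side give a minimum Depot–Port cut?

No — its capacity is 14, but the minimum cut has capacity 11.

Given cut capacity: 8 + 3 + 3 = 14.
Augment Depot→Jct2→Jct3→Port: bottleneck 2, flow now 2.
Augment Depot→HubA→HubB→Port: bottleneck 5, flow now 7.
Augment Depot→HubA→HubC→Port: bottleneck 3, flow now 10.
Augment Depot→Jct1→HubC→HubA→Jct3→Port: bottleneck 1, flow now 11. (uses reverse residual edge)
No augmenting path remains; maximum flow = 11.
In the residual graph, reachable from Depot: {Depot, Jct2, HubA, Jct1, HubB, HubC, Jct3}.
Min-cut edges: HubB→Port (5), HubC→Port (3), Jct3→Port (3); capacity 5 + 3 + 3 = 11.
Cut capacity 14 exceeds the max flow 11, so it is not minimum.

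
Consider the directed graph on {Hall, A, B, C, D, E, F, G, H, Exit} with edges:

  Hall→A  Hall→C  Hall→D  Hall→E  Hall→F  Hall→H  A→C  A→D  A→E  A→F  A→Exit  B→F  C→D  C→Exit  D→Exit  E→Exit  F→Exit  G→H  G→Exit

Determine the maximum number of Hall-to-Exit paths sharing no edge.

Assign every edge capacity 1; by Menger, the answer equals the max flow.
Path Hall→A→Exit (+1); total 1.
Path Hall→C→Exit (+1); total 2.
Path Hall→D→Exit (+1); total 3.
Path Hall→E→Exit (+1); total 4.
Path Hall→F→Exit (+1); total 5.
No residual Hall→Exit path; max flow = 5.
Certifying cut of size 5: {Hall→A, Hall→C, Hall→D, Hall→E, Hall→F}.

5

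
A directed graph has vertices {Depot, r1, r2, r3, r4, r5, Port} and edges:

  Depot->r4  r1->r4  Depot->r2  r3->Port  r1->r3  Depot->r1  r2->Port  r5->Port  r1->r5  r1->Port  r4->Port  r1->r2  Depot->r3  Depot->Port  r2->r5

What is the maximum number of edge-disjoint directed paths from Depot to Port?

5

Assign every edge capacity 1; by Menger, the answer equals the max flow.
Path Depot→Port (+1); total 1.
Path Depot→r1→Port (+1); total 2.
Path Depot→r2→Port (+1); total 3.
Path Depot→r3→Port (+1); total 4.
Path Depot→r4→Port (+1); total 5.
No residual Depot→Port path; max flow = 5.
Certifying cut of size 5: {Depot→Port, Depot→r1, Depot→r2, Depot→r3, Depot→r4}.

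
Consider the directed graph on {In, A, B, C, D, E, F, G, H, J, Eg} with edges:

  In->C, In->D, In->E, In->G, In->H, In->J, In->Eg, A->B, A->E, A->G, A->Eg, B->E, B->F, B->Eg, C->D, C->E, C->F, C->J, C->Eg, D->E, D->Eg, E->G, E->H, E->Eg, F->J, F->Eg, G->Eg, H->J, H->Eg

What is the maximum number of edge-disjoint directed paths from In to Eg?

Assign every edge capacity 1; by Menger, the answer equals the max flow.
Path In→Eg (+1); total 1.
Path In→C→Eg (+1); total 2.
Path In→D→Eg (+1); total 3.
Path In→E→Eg (+1); total 4.
Path In→G→Eg (+1); total 5.
Path In→H→Eg (+1); total 6.
No residual In→Eg path; max flow = 6.
Certifying cut of size 6: {In→C, In→D, In→E, In→Eg, In→G, In→H}.

6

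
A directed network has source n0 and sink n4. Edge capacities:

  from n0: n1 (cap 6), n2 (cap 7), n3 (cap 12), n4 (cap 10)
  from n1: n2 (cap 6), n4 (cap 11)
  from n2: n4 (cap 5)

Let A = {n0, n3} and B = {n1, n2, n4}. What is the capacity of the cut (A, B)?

Edges leaving {n0, n3}: n0→n1 (6), n0→n2 (7), n0→n4 (10).
Cut capacity = 6 + 7 + 10 = 23.

23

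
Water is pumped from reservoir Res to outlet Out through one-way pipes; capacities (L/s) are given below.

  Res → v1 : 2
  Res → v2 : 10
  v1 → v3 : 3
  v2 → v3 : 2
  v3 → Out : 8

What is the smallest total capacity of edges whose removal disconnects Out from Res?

4

Augment Res→v1→v3→Out: bottleneck 2, flow now 2.
Augment Res→v2→v3→Out: bottleneck 2, flow now 4.
No augmenting path remains; maximum flow = 4.
By max-flow min-cut, the minimum cut capacity equals the max flow.
In the residual graph, reachable from Res: {Res, v2}.
Min-cut edges: Res→v1 (2), v2→v3 (2); capacity 2 + 2 = 4.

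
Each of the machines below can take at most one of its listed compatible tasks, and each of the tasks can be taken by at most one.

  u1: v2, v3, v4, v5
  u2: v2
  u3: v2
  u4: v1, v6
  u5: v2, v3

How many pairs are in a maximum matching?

Unit-capacity flow: source→left, listed edges, right→sink; max matching = max flow.
Augmenting path u1→v2 (+1); matched 1.
Augmenting path u4→v1 (+1); matched 2.
Augmenting path u5→v3 (+1); matched 3.
Augmenting path u2→v2→u1→v4 (+1); matched 4.
No augmenting path remains; maximum matching = 4.
König certificate: {u1, u4, u5, v2} is a vertex cover of size 4 (every listed pair touches it), so no matching can be larger.

4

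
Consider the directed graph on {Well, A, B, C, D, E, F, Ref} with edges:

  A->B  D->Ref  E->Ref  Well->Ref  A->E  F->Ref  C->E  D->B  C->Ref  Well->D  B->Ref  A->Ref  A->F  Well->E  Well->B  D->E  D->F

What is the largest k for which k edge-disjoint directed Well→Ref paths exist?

4

Assign every edge capacity 1; by Menger, the answer equals the max flow.
Path Well→Ref (+1); total 1.
Path Well→B→Ref (+1); total 2.
Path Well→D→Ref (+1); total 3.
Path Well→E→Ref (+1); total 4.
No residual Well→Ref path; max flow = 4.
Certifying cut of size 4: {Well→B, Well→D, Well→E, Well→Ref}.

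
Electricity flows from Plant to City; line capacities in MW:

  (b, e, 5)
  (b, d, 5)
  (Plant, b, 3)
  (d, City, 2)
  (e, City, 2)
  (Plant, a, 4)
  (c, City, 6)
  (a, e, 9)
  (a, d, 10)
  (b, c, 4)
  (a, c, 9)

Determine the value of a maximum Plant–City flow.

7

Augment Plant→a→c→City: bottleneck 4, flow now 4.
Augment Plant→b→c→City: bottleneck 2, flow now 6.
Augment Plant→b→d→City: bottleneck 1, flow now 7.
No augmenting path remains; maximum flow = 7.
In the residual graph, reachable from Plant: {Plant}.
Min-cut edges: Plant→a (4), Plant→b (3); capacity 4 + 3 = 7.
This cut is saturated, so no flow can exceed 7.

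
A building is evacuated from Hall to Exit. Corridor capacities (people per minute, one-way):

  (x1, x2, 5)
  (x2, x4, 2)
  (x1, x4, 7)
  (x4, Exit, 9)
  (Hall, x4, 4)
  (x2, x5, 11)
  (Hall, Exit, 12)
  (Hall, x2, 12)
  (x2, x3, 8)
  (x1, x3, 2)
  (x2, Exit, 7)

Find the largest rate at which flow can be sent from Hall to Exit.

25

Augment Hall→Exit: bottleneck 12, flow now 12.
Augment Hall→x2→Exit: bottleneck 7, flow now 19.
Augment Hall→x4→Exit: bottleneck 4, flow now 23.
Augment Hall→x2→x4→Exit: bottleneck 2, flow now 25.
No augmenting path remains; maximum flow = 25.
In the residual graph, reachable from Hall: {Hall, x2, x3, x5}.
Min-cut edges: Hall→x4 (4), Hall→Exit (12), x2→x4 (2), x2→Exit (7); capacity 4 + 12 + 2 + 7 = 25.
This cut is saturated, so no flow can exceed 25.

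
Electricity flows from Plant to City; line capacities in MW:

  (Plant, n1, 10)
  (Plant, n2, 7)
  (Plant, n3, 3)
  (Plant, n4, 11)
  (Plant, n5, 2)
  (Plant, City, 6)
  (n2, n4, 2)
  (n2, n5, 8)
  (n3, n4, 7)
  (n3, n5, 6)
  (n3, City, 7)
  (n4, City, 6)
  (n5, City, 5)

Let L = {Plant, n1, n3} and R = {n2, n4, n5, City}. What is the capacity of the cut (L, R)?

Edges leaving {Plant, n1, n3}: Plant→n2 (7), Plant→n4 (11), Plant→n5 (2), Plant→City (6), n3→n4 (7), n3→n5 (6), n3→City (7).
Cut capacity = 7 + 11 + 2 + 6 + 7 + 6 + 7 = 46.

46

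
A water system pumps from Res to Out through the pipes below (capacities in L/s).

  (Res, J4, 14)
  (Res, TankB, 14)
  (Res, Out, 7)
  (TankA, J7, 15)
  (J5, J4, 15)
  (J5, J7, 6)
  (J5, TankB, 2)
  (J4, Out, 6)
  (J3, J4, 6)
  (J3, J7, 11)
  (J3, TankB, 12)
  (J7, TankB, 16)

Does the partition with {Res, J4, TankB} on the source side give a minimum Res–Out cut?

Yes — it is a minimum cut (capacity 13).

Given cut capacity: 7 + 6 = 13.
Augment Res→Out: bottleneck 7, flow now 7.
Augment Res→J4→Out: bottleneck 6, flow now 13.
No augmenting path remains; maximum flow = 13.
Cut capacity 13 equals the max flow, so it is a minimum cut.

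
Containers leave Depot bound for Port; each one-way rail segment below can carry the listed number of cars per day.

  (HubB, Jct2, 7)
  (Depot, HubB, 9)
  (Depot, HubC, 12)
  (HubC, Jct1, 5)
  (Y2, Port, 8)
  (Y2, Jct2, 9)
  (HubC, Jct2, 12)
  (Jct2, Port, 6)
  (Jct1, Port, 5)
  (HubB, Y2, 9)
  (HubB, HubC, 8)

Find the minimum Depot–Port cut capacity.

19

Augment Depot→HubB→Y2→Port: bottleneck 8, flow now 8.
Augment Depot→HubB→Jct2→Port: bottleneck 1, flow now 9.
Augment Depot→HubC→Jct1→Port: bottleneck 5, flow now 14.
Augment Depot→HubC→Jct2→Port: bottleneck 5, flow now 19.
No augmenting path remains; maximum flow = 19.
By max-flow min-cut, the minimum cut capacity equals the max flow.
In the residual graph, reachable from Depot: {Depot, HubB, HubC, Y2, Jct2}.
Min-cut edges: HubC→Jct1 (5), Y2→Port (8), Jct2→Port (6); capacity 5 + 8 + 6 = 19.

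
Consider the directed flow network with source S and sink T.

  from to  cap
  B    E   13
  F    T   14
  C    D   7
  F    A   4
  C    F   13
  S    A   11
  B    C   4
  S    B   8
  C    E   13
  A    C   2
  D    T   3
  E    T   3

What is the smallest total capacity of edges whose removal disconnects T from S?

Augment S→B→E→T: bottleneck 3, flow now 3.
Augment S→A→C→D→T: bottleneck 2, flow now 5.
Augment S→B→C→D→T: bottleneck 1, flow now 6.
Augment S→B→C→F→T: bottleneck 3, flow now 9.
No augmenting path remains; maximum flow = 9.
By max-flow min-cut, the minimum cut capacity equals the max flow.
In the residual graph, reachable from S: {S, A, B, E}.
Min-cut edges: A→C (2), B→C (4), E→T (3); capacity 2 + 4 + 3 = 9.

9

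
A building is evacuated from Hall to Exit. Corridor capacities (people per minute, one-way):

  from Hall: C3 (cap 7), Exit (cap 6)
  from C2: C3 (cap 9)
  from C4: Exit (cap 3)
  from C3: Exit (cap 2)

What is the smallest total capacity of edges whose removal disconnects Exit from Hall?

8

Augment Hall→Exit: bottleneck 6, flow now 6.
Augment Hall→C3→Exit: bottleneck 2, flow now 8.
No augmenting path remains; maximum flow = 8.
By max-flow min-cut, the minimum cut capacity equals the max flow.
In the residual graph, reachable from Hall: {Hall, C3}.
Min-cut edges: Hall→Exit (6), C3→Exit (2); capacity 6 + 2 = 8.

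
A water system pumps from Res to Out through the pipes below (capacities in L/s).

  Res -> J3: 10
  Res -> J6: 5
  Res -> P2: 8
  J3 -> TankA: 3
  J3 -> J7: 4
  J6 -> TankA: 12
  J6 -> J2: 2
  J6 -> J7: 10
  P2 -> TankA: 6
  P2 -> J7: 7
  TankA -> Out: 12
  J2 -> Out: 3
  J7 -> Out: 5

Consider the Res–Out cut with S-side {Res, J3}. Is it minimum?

No — its capacity is 20, but the minimum cut has capacity 19.

Given cut capacity: 5 + 8 + 3 + 4 = 20.
Augment Res→J3→TankA→Out: bottleneck 3, flow now 3.
Augment Res→J3→J7→Out: bottleneck 4, flow now 7.
Augment Res→J6→TankA→Out: bottleneck 5, flow now 12.
Augment Res→P2→TankA→Out: bottleneck 4, flow now 16.
Augment Res→P2→J7→Out: bottleneck 1, flow now 17.
Augment Res→P2→TankA→J6→J2→Out: bottleneck 2, flow now 19. (uses reverse residual edge)
No augmenting path remains; maximum flow = 19.
In the residual graph, reachable from Res: {Res, J3, P2, J7}.
Min-cut edges: Res→J6 (5), J3→TankA (3), P2→TankA (6), J7→Out (5); capacity 5 + 3 + 6 + 5 = 19.
Cut capacity 20 exceeds the max flow 19, so it is not minimum.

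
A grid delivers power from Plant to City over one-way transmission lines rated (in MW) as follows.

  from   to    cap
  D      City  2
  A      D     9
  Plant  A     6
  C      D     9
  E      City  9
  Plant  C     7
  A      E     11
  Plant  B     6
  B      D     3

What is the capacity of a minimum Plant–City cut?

8

Augment Plant→A→D→City: bottleneck 2, flow now 2.
Augment Plant→A→E→City: bottleneck 4, flow now 6.
Augment Plant→B→D→A→E→City: bottleneck 2, flow now 8. (uses reverse residual edge)
No augmenting path remains; maximum flow = 8.
By max-flow min-cut, the minimum cut capacity equals the max flow.
In the residual graph, reachable from Plant: {Plant, B, C, D}.
Min-cut edges: Plant→A (6), D→City (2); capacity 6 + 2 = 8.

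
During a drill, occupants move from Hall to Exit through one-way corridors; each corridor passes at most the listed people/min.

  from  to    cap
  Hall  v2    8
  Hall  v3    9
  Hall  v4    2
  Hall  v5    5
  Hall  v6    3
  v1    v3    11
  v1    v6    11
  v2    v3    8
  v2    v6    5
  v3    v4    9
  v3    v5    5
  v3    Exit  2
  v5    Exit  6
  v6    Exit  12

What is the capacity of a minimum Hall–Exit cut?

Augment Hall→v3→Exit: bottleneck 2, flow now 2.
Augment Hall→v5→Exit: bottleneck 5, flow now 7.
Augment Hall→v6→Exit: bottleneck 3, flow now 10.
Augment Hall→v2→v6→Exit: bottleneck 5, flow now 15.
Augment Hall→v3→v5→Exit: bottleneck 1, flow now 16.
No augmenting path remains; maximum flow = 16.
By max-flow min-cut, the minimum cut capacity equals the max flow.
In the residual graph, reachable from Hall: {Hall, v2, v3, v4, v5}.
Min-cut edges: Hall→v6 (3), v2→v6 (5), v3→Exit (2), v5→Exit (6); capacity 3 + 5 + 2 + 6 = 16.

16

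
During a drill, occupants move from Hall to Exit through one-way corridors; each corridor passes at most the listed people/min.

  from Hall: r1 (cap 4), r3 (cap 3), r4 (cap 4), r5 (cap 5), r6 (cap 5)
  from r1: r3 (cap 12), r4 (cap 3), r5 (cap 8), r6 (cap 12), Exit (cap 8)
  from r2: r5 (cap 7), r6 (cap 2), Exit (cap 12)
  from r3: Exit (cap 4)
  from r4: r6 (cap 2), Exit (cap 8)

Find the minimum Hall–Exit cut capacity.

11

Augment Hall→r1→Exit: bottleneck 4, flow now 4.
Augment Hall→r3→Exit: bottleneck 3, flow now 7.
Augment Hall→r4→Exit: bottleneck 4, flow now 11.
No augmenting path remains; maximum flow = 11.
By max-flow min-cut, the minimum cut capacity equals the max flow.
In the residual graph, reachable from Hall: {Hall, r5, r6}.
Min-cut edges: Hall→r1 (4), Hall→r3 (3), Hall→r4 (4); capacity 4 + 3 + 4 = 11.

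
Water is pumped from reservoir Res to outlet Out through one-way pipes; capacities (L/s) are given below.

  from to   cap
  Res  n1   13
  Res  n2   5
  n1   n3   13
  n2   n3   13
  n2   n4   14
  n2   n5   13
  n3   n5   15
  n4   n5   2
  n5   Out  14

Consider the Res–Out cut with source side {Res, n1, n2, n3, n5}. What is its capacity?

28

Edges leaving {Res, n1, n2, n3, n5}: n2→n4 (14), n5→Out (14).
Cut capacity = 14 + 14 = 28.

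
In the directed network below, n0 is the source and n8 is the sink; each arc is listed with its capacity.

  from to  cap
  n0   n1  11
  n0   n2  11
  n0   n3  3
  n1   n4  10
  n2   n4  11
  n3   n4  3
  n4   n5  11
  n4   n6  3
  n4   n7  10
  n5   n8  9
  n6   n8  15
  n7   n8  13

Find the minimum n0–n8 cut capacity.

22

Augment n0→n1→n4→n5→n8: bottleneck 9, flow now 9.
Augment n0→n1→n4→n6→n8: bottleneck 1, flow now 10.
Augment n0→n2→n4→n6→n8: bottleneck 2, flow now 12.
Augment n0→n2→n4→n7→n8: bottleneck 9, flow now 21.
Augment n0→n3→n4→n7→n8: bottleneck 1, flow now 22.
No augmenting path remains; maximum flow = 22.
By max-flow min-cut, the minimum cut capacity equals the max flow.
In the residual graph, reachable from n0: {n0, n1, n2, n3, n4, n5}.
Min-cut edges: n4→n6 (3), n4→n7 (10), n5→n8 (9); capacity 3 + 10 + 9 = 22.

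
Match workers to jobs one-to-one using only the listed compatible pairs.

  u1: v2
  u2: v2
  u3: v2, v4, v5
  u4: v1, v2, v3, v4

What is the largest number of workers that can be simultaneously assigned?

3

Unit-capacity flow: source→left, listed edges, right→sink; max matching = max flow.
Augmenting path u1→v2 (+1); matched 1.
Augmenting path u3→v4 (+1); matched 2.
Augmenting path u4→v1 (+1); matched 3.
No augmenting path remains; maximum matching = 3.
König certificate: {u3, u4, v2} is a vertex cover of size 3 (every listed pair touches it), so no matching can be larger.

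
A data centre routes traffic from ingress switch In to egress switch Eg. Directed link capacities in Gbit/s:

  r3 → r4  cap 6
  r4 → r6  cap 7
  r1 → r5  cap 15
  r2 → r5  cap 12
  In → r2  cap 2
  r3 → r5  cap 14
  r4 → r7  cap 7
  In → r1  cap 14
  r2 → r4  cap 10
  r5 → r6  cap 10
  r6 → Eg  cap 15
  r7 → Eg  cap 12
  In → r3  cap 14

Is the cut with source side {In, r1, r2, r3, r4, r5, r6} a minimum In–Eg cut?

No — its capacity is 22, but the minimum cut has capacity 18.

Given cut capacity: 7 + 15 = 22.
Augment In→r1→r5→r6→Eg: bottleneck 10, flow now 10.
Augment In→r2→r4→r6→Eg: bottleneck 2, flow now 12.
Augment In→r3→r4→r6→Eg: bottleneck 3, flow now 15.
Augment In→r3→r4→r7→Eg: bottleneck 3, flow now 18.
No augmenting path remains; maximum flow = 18.
In the residual graph, reachable from In: {In, r1, r3, r5}.
Min-cut edges: In→r2 (2), r3→r4 (6), r5→r6 (10); capacity 2 + 6 + 10 = 18.
Cut capacity 22 exceeds the max flow 18, so it is not minimum.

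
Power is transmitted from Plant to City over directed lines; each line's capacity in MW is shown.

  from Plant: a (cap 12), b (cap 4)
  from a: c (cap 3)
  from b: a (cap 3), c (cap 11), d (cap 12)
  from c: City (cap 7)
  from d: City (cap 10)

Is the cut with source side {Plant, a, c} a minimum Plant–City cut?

Given cut capacity: 4 + 7 = 11.
Augment Plant→a→c→City: bottleneck 3, flow now 3.
Augment Plant→b→c→City: bottleneck 4, flow now 7.
No augmenting path remains; maximum flow = 7.
In the residual graph, reachable from Plant: {Plant, a}.
Min-cut edges: Plant→b (4), a→c (3); capacity 4 + 3 = 7.
Cut capacity 11 exceeds the max flow 7, so it is not minimum.

No — its capacity is 11, but the minimum cut has capacity 7.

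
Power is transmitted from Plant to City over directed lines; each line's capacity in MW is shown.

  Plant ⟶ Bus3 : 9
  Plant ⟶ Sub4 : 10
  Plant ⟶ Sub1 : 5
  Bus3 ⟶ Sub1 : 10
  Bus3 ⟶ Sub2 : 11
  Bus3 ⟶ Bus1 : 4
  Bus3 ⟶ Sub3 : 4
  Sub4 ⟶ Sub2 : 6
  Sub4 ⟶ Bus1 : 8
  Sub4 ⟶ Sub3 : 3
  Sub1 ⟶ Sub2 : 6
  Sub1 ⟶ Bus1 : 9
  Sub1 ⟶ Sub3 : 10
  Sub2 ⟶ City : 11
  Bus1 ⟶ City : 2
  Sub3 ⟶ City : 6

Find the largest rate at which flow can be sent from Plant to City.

19

Augment Plant→Bus3→Sub2→City: bottleneck 9, flow now 9.
Augment Plant→Sub4→Sub2→City: bottleneck 2, flow now 11.
Augment Plant→Sub4→Bus1→City: bottleneck 2, flow now 13.
Augment Plant→Sub4→Sub3→City: bottleneck 3, flow now 16.
Augment Plant→Sub1→Sub3→City: bottleneck 3, flow now 19.
No augmenting path remains; maximum flow = 19.
In the residual graph, reachable from Plant: {Plant, Bus3, Sub4, Sub1, Sub2, Bus1, Sub3}.
Min-cut edges: Sub2→City (11), Bus1→City (2), Sub3→City (6); capacity 11 + 2 + 6 = 19.
This cut is saturated, so no flow can exceed 19.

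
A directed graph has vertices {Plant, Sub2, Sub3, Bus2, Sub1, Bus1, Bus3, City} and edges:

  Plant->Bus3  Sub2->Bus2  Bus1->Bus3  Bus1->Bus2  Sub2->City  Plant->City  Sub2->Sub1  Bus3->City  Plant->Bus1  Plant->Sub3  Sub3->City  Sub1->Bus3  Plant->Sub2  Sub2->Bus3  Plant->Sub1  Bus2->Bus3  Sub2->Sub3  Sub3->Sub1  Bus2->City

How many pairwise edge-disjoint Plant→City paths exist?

Assign every edge capacity 1; by Menger, the answer equals the max flow.
Path Plant→City (+1); total 1.
Path Plant→Sub2→City (+1); total 2.
Path Plant→Sub3→City (+1); total 3.
Path Plant→Bus3→City (+1); total 4.
Path Plant→Bus1→Bus2→City (+1); total 5.
No residual Plant→City path; max flow = 5.
Certifying cut of size 5: {Bus3→City, Plant→Bus1, Plant→City, Plant→Sub2, Plant→Sub3}.

5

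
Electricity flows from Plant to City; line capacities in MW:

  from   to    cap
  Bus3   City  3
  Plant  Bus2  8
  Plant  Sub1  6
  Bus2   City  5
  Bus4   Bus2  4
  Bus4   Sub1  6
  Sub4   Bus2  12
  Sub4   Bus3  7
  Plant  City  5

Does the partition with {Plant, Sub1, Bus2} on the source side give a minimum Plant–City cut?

Yes — it is a minimum cut (capacity 10).

Given cut capacity: 5 + 5 = 10.
Augment Plant→City: bottleneck 5, flow now 5.
Augment Plant→Bus2→City: bottleneck 5, flow now 10.
No augmenting path remains; maximum flow = 10.
Cut capacity 10 equals the max flow, so it is a minimum cut.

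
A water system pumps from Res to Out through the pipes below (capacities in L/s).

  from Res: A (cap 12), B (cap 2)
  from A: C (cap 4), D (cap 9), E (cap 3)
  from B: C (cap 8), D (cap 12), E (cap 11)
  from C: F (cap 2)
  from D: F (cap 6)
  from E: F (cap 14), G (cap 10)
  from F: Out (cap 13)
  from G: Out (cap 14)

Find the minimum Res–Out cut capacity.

13

Augment Res→A→C→F→Out: bottleneck 2, flow now 2.
Augment Res→A→D→F→Out: bottleneck 6, flow now 8.
Augment Res→A→E→F→Out: bottleneck 3, flow now 11.
Augment Res→B→E→F→Out: bottleneck 2, flow now 13.
No augmenting path remains; maximum flow = 13.
By max-flow min-cut, the minimum cut capacity equals the max flow.
In the residual graph, reachable from Res: {Res, A, C, D}.
Min-cut edges: Res→B (2), A→E (3), C→F (2), D→F (6); capacity 2 + 3 + 2 + 6 = 13.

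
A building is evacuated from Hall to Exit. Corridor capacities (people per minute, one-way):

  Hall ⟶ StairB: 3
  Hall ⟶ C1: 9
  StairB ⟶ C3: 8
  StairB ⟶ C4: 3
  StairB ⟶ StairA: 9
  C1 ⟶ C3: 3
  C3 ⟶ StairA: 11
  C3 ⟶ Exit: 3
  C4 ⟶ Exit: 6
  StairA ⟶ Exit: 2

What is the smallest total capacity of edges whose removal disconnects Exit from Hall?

Augment Hall→StairB→C3→Exit: bottleneck 3, flow now 3.
Augment Hall→C1→C3→StairA→Exit: bottleneck 2, flow now 5.
Augment Hall→C1→C3→StairB→C4→Exit: bottleneck 1, flow now 6. (uses reverse residual edge)
No augmenting path remains; maximum flow = 6.
By max-flow min-cut, the minimum cut capacity equals the max flow.
In the residual graph, reachable from Hall: {Hall, C1}.
Min-cut edges: Hall→StairB (3), C1→C3 (3); capacity 3 + 3 = 6.

6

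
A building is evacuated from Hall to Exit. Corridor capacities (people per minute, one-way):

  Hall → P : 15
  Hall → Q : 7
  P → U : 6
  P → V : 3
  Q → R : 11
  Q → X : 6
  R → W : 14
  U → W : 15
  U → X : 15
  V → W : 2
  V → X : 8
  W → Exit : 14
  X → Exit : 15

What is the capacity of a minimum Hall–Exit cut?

Augment Hall→Q→X→Exit: bottleneck 6, flow now 6.
Augment Hall→P→U→W→Exit: bottleneck 6, flow now 12.
Augment Hall→P→V→W→Exit: bottleneck 2, flow now 14.
Augment Hall→P→V→X→Exit: bottleneck 1, flow now 15.
Augment Hall→Q→R→W→Exit: bottleneck 1, flow now 16.
No augmenting path remains; maximum flow = 16.
By max-flow min-cut, the minimum cut capacity equals the max flow.
In the residual graph, reachable from Hall: {Hall, P}.
Min-cut edges: Hall→Q (7), P→U (6), P→V (3); capacity 7 + 6 + 3 = 16.

16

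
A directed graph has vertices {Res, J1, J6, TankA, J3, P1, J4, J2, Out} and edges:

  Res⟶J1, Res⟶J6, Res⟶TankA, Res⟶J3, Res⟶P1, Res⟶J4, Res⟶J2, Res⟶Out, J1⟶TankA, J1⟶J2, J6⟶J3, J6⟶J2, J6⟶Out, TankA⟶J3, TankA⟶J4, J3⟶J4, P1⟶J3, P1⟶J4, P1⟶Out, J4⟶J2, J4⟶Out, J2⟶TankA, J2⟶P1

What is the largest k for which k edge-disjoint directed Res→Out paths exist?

4

Assign every edge capacity 1; by Menger, the answer equals the max flow.
Path Res→Out (+1); total 1.
Path Res→J6→Out (+1); total 2.
Path Res→P1→Out (+1); total 3.
Path Res→J4→Out (+1); total 4.
No residual Res→Out path; max flow = 4.
Certifying cut of size 4: {J4→Out, P1→Out, Res→J6, Res→Out}.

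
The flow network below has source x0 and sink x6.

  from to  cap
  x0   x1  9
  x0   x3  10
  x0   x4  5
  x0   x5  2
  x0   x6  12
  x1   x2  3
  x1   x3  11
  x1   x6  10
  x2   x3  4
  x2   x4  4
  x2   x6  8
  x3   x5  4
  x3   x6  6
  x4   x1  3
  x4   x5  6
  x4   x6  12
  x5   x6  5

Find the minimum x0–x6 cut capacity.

Augment x0→x6: bottleneck 12, flow now 12.
Augment x0→x1→x6: bottleneck 9, flow now 21.
Augment x0→x3→x6: bottleneck 6, flow now 27.
Augment x0→x4→x6: bottleneck 5, flow now 32.
Augment x0→x5→x6: bottleneck 2, flow now 34.
Augment x0→x3→x5→x6: bottleneck 3, flow now 37.
No augmenting path remains; maximum flow = 37.
By max-flow min-cut, the minimum cut capacity equals the max flow.
In the residual graph, reachable from x0: {x0, x3, x5}.
Min-cut edges: x0→x1 (9), x0→x4 (5), x0→x6 (12), x3→x6 (6), x5→x6 (5); capacity 9 + 5 + 12 + 6 + 5 = 37.

37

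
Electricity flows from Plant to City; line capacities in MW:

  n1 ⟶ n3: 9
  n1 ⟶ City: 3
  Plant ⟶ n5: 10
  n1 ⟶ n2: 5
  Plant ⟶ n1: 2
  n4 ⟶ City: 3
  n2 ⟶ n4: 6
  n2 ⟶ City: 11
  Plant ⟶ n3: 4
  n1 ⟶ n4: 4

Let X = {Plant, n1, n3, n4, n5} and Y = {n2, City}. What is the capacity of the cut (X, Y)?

Edges leaving {Plant, n1, n3, n4, n5}: n1→n2 (5), n1→City (3), n4→City (3).
Cut capacity = 5 + 3 + 3 = 11.

11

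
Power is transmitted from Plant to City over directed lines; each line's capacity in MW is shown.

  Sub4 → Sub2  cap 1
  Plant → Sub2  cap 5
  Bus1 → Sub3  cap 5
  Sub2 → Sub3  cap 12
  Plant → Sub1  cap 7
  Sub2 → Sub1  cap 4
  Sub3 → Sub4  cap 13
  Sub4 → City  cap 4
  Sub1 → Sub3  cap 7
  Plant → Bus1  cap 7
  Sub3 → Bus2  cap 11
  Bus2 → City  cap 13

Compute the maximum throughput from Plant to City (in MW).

15

Augment Plant→Sub2→Sub3→Sub4→City: bottleneck 4, flow now 4.
Augment Plant→Sub2→Sub3→Bus2→City: bottleneck 1, flow now 5.
Augment Plant→Bus1→Sub3→Bus2→City: bottleneck 5, flow now 10.
Augment Plant→Sub1→Sub3→Bus2→City: bottleneck 5, flow now 15.
No augmenting path remains; maximum flow = 15.
In the residual graph, reachable from Plant: {Plant, Sub2, Bus1, Sub1, Sub3, Sub4}.
Min-cut edges: Sub3→Bus2 (11), Sub4→City (4); capacity 11 + 4 = 15.
This cut is saturated, so no flow can exceed 15.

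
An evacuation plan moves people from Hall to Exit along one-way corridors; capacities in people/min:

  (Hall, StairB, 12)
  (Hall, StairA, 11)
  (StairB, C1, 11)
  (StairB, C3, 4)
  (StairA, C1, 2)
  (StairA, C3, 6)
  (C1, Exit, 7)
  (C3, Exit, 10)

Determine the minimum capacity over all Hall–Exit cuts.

17

Augment Hall→StairB→C1→Exit: bottleneck 7, flow now 7.
Augment Hall→StairB→C3→Exit: bottleneck 4, flow now 11.
Augment Hall→StairA→C3→Exit: bottleneck 6, flow now 17.
No augmenting path remains; maximum flow = 17.
By max-flow min-cut, the minimum cut capacity equals the max flow.
In the residual graph, reachable from Hall: {Hall, StairB, StairA, C1}.
Min-cut edges: StairB→C3 (4), StairA→C3 (6), C1→Exit (7); capacity 4 + 6 + 7 = 17.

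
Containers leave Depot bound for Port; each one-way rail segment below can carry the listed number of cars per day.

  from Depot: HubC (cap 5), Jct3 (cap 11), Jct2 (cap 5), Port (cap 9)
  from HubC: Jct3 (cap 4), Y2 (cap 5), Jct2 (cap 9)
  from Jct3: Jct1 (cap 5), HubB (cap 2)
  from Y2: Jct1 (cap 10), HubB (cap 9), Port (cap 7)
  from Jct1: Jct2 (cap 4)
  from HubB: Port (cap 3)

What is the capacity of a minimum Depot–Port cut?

16

Augment Depot→Port: bottleneck 9, flow now 9.
Augment Depot→HubC→Y2→Port: bottleneck 5, flow now 14.
Augment Depot→Jct3→HubB→Port: bottleneck 2, flow now 16.
No augmenting path remains; maximum flow = 16.
By max-flow min-cut, the minimum cut capacity equals the max flow.
In the residual graph, reachable from Depot: {Depot, Jct3, Jct1, Jct2}.
Min-cut edges: Depot→HubC (5), Depot→Port (9), Jct3→HubB (2); capacity 5 + 9 + 2 = 16.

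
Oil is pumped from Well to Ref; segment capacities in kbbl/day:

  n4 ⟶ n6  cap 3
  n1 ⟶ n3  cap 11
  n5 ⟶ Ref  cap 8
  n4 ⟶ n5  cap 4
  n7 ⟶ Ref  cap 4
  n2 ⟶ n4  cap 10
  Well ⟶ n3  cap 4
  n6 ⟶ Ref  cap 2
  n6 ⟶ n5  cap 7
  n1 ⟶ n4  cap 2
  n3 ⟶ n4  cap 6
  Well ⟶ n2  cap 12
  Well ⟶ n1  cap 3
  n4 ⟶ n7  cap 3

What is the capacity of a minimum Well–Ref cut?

10

Augment Well→n1→n4→n5→Ref: bottleneck 2, flow now 2.
Augment Well→n2→n4→n5→Ref: bottleneck 2, flow now 4.
Augment Well→n2→n4→n6→Ref: bottleneck 2, flow now 6.
Augment Well→n2→n4→n7→Ref: bottleneck 3, flow now 9.
Augment Well→n2→n4→n6→n5→Ref: bottleneck 1, flow now 10.
No augmenting path remains; maximum flow = 10.
By max-flow min-cut, the minimum cut capacity equals the max flow.
In the residual graph, reachable from Well: {Well, n1, n2, n3, n4}.
Min-cut edges: n4→n5 (4), n4→n6 (3), n4→n7 (3); capacity 4 + 3 + 3 = 10.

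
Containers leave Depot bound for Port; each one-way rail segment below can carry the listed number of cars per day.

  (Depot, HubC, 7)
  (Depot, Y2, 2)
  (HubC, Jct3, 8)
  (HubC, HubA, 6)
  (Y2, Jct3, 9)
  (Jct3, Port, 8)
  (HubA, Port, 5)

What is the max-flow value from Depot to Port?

9

Augment Depot→HubC→Jct3→Port: bottleneck 7, flow now 7.
Augment Depot→Y2→Jct3→Port: bottleneck 1, flow now 8.
Augment Depot→Y2→Jct3→HubC→HubA→Port: bottleneck 1, flow now 9. (uses reverse residual edge)
No augmenting path remains; maximum flow = 9.
In the residual graph, reachable from Depot: {Depot}.
Min-cut edges: Depot→HubC (7), Depot→Y2 (2); capacity 7 + 2 = 9.
This cut is saturated, so no flow can exceed 9.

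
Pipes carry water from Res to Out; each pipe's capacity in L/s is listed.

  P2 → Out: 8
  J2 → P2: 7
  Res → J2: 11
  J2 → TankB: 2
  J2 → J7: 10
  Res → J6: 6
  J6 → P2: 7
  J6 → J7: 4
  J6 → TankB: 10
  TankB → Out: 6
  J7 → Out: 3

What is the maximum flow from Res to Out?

Augment Res→J6→P2→Out: bottleneck 6, flow now 6.
Augment Res→J2→P2→Out: bottleneck 2, flow now 8.
Augment Res→J2→TankB→Out: bottleneck 2, flow now 10.
Augment Res→J2→J7→Out: bottleneck 3, flow now 13.
Augment Res→J2→P2→J6→TankB→Out: bottleneck 4, flow now 17. (uses reverse residual edge)
No augmenting path remains; maximum flow = 17.
In the residual graph, reachable from Res: {Res}.
Min-cut edges: Res→J6 (6), Res→J2 (11); capacity 6 + 11 = 17.
This cut is saturated, so no flow can exceed 17.

17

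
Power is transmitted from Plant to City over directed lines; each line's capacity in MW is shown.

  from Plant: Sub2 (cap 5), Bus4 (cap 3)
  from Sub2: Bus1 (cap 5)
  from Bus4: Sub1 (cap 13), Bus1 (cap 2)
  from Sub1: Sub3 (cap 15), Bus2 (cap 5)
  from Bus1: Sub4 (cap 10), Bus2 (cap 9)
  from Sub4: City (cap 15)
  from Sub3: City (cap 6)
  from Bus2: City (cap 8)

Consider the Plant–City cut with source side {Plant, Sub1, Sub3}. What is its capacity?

19

Edges leaving {Plant, Sub1, Sub3}: Plant→Sub2 (5), Plant→Bus4 (3), Sub1→Bus2 (5), Sub3→City (6).
Cut capacity = 5 + 3 + 5 + 6 = 19.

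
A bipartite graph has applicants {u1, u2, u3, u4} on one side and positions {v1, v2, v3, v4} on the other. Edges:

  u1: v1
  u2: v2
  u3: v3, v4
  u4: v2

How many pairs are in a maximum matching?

3

Unit-capacity flow: source→left, listed edges, right→sink; max matching = max flow.
Augmenting path u1→v1 (+1); matched 1.
Augmenting path u2→v2 (+1); matched 2.
Augmenting path u3→v3 (+1); matched 3.
No augmenting path remains; maximum matching = 3.
König certificate: {u1, u3, v2} is a vertex cover of size 3 (every listed pair touches it), so no matching can be larger.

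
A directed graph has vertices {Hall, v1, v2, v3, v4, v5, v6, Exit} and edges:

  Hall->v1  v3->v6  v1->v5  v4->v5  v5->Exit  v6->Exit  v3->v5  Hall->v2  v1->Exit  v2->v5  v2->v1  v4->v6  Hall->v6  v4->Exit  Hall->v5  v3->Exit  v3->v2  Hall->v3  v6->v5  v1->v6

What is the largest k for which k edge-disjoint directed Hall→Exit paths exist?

4

Assign every edge capacity 1; by Menger, the answer equals the max flow.
Path Hall→v1→Exit (+1); total 1.
Path Hall→v3→Exit (+1); total 2.
Path Hall→v5→Exit (+1); total 3.
Path Hall→v6→Exit (+1); total 4.
No residual Hall→Exit path; max flow = 4.
Certifying cut of size 4: {Hall→v3, v1→Exit, v5→Exit, v6→Exit}.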